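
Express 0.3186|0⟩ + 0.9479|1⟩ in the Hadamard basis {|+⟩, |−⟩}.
0.8956|+⟩ - 0.445|−⟩

With |ψ⟩ = α|0⟩ + β|1⟩, the Hadamard-basis coefficients are ⟨+|ψ⟩ = (α + β)/√2 and ⟨−|ψ⟩ = (α − β)/√2.
Here α = 0.3186, β = 0.9479: (α + β)/√2 = 0.8956, (α − β)/√2 = -0.445.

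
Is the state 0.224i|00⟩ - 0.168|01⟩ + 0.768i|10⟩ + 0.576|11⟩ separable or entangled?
Entangled

Writing the state as a|00⟩ + b|01⟩ + c|10⟩ + d|11⟩, it is a product state iff ad − bc = 0.
Here (a, b, c, d) = (0.224i, -0.168, 0.768i, 0.576): ad − bc = (0.224i)(0.576) − (-0.168)(0.768i) = 0.258i ≠ 0, so the state is entangled.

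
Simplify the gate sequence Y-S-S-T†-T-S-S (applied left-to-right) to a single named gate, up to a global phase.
Y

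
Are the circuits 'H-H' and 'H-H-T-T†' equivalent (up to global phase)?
Yes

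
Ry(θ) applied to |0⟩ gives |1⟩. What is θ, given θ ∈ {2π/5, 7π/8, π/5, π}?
π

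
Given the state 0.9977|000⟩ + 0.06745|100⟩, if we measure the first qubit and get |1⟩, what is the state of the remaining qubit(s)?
|00⟩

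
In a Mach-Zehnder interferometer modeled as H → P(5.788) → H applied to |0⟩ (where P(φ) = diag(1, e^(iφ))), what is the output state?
(0.9399 - 0.2376i)|0⟩ + (0.06006 + 0.2376i)|1⟩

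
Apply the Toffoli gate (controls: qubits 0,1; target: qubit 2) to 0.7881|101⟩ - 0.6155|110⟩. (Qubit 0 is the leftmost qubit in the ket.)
0.7881|101⟩ - 0.6155|111⟩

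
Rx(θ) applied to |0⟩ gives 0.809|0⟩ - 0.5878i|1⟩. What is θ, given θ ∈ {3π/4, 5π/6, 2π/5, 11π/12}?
2π/5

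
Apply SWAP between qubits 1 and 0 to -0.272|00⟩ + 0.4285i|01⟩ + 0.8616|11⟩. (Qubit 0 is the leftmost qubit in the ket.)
-0.272|00⟩ + 0.4285i|10⟩ + 0.8616|11⟩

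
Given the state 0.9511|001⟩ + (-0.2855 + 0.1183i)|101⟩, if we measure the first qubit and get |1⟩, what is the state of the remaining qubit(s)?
(-0.9238 + 0.3828i)|01⟩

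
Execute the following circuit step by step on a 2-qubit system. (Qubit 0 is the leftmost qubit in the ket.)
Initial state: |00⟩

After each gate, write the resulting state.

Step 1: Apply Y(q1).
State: i|01⟩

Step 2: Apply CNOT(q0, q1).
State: i|01⟩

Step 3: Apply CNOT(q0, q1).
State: i|01⟩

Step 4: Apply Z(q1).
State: -i|01⟩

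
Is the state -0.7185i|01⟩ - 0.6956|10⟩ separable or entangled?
Entangled

Writing the state as a|00⟩ + b|01⟩ + c|10⟩ + d|11⟩, it is a product state iff ad − bc = 0.
Here (a, b, c, d) = (0, -0.7185i, -0.6956, 0): ad − bc = (0)(0) − (-0.7185i)(-0.6956) = -0.4998i ≠ 0, so the state is entangled.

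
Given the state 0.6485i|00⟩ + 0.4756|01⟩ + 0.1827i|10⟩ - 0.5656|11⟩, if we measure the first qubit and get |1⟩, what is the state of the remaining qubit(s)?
0.3074i|0⟩ - 0.9516|1⟩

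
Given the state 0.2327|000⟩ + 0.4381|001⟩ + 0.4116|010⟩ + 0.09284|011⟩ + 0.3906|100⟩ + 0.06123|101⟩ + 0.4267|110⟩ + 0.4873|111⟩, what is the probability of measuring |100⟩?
0.1526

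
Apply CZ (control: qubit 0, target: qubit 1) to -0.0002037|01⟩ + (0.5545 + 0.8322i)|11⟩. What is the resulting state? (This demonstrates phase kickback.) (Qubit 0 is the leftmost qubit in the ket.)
-0.0002037|01⟩ + (-0.5545 - 0.8322i)|11⟩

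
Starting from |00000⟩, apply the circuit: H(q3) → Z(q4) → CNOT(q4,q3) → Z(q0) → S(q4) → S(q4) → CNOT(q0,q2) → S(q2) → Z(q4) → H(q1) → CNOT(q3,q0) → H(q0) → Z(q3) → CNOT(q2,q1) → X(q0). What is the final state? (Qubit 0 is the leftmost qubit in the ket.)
1/√8|00000⟩ + 1/√8|00010⟩ + 1/√8|01000⟩ + 1/√8|01010⟩ + 1/√8|10000⟩ - 1/√8|10010⟩ + 1/√8|11000⟩ - 1/√8|11010⟩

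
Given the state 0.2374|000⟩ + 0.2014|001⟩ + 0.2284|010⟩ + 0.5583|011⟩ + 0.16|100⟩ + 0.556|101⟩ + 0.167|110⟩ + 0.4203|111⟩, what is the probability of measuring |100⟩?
0.0256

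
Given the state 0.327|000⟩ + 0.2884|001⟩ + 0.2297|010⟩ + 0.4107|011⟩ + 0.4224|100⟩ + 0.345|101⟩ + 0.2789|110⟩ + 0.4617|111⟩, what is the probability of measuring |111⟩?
0.2132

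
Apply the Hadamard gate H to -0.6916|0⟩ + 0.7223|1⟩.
0.02171|0⟩ - 0.9998|1⟩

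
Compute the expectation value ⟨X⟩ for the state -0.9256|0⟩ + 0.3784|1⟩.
-0.7005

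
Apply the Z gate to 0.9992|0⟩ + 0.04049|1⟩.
0.9992|0⟩ - 0.04049|1⟩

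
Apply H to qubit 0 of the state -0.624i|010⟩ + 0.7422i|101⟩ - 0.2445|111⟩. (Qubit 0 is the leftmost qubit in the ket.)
0.5248i|001⟩ - 0.4412i|010⟩ - 0.1729|011⟩ - 0.5248i|101⟩ - 0.4412i|110⟩ + 0.1729|111⟩

H on qubit 0 mixes each pair of kets that differ only in qubit 0: amplitudes (a, b) of (|…0…⟩, |…1…⟩) become ((a + b)/√2, (a − b)/√2). Kets absent from the input have amplitude 0.
(|001⟩, |101⟩): (a, b) = (0, 0.7422i) → (0.5248i, -0.5248i)
(|010⟩, |110⟩): (a, b) = (-0.624i, 0) → (-0.4412i, -0.4412i)
(|011⟩, |111⟩): (a, b) = (0, -0.2445) → (-0.1729, 0.1729)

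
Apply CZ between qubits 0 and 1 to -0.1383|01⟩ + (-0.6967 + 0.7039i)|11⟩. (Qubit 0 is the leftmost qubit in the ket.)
-0.1383|01⟩ + (0.6967 - 0.7039i)|11⟩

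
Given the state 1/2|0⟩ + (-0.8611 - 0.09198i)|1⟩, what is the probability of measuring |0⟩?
1/4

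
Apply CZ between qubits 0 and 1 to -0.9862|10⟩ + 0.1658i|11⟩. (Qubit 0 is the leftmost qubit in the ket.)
-0.9862|10⟩ - 0.1658i|11⟩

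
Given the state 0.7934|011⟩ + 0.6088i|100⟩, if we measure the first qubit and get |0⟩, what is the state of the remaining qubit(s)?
|11⟩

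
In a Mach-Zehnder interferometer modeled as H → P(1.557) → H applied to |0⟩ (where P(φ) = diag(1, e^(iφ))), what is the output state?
(0.5069 + 0.5i)|0⟩ + (0.4931 - 0.5i)|1⟩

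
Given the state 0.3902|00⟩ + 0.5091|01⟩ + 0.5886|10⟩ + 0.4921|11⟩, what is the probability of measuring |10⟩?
0.3464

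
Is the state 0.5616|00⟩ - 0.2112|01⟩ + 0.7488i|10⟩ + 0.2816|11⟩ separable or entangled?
Entangled

Writing the state as a|00⟩ + b|01⟩ + c|10⟩ + d|11⟩, it is a product state iff ad − bc = 0.
Here (a, b, c, d) = (0.5616, -0.2112, 0.7488i, 0.2816): ad − bc = (0.5616)(0.2816) − (-0.2112)(0.7488i) = (0.1581 + 0.1581i) ≠ 0, so the state is entangled.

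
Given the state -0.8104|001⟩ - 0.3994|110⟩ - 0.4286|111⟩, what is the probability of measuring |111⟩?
0.1837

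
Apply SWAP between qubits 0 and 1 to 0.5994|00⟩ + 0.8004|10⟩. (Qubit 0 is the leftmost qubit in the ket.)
0.5994|00⟩ + 0.8004|01⟩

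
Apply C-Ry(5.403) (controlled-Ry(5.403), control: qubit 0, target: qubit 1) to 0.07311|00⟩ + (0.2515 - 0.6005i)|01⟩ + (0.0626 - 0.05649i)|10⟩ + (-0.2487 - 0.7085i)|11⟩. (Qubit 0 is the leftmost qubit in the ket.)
0.07311|00⟩ + (0.2515 - 0.6005i)|01⟩ + (0.04932 + 0.3529i)|10⟩ + (0.2517 + 0.6169i)|11⟩

C-Ry(5.403) leaves the control-|0⟩ kets |00⟩, |01⟩ unchanged and applies Ry(5.403) to qubit 1 on the control-|1⟩ pair (|10⟩, |11⟩).
Ry(5.403) = [[cos(θ/2), −sin(θ/2)], [sin(θ/2), cos(θ/2)]]; θ = 5.403, cos(θ/2) ≈ -0.904712, sin(θ/2) ≈ 0.426023.
With a = amp(|10⟩) = (0.0626 - 0.05649i) and b = amp(|11⟩) = (-0.2487 - 0.7085i):
new amp(|10⟩) = (-0.904712)·a + (-0.426023)·b = (0.04932 + 0.3529i)
new amp(|11⟩) = (0.426023)·a + (-0.904712)·b = (0.2517 + 0.6169i)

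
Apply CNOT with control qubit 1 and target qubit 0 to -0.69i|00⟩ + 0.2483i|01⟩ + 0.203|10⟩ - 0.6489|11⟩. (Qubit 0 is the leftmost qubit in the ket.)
-0.69i|00⟩ - 0.6489|01⟩ + 0.203|10⟩ + 0.2483i|11⟩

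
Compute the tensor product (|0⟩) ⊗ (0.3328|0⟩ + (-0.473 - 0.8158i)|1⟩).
0.3328|00⟩ + (-0.473 - 0.8158i)|01⟩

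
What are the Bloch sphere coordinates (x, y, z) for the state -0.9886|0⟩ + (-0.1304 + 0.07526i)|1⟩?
(0.2578, -0.1488, 0.9547)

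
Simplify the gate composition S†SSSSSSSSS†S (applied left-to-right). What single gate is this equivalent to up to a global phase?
S†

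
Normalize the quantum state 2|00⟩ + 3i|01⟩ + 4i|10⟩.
0.3714|00⟩ + 0.5571i|01⟩ + 0.7428i|10⟩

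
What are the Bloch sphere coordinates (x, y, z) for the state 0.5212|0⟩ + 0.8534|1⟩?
(0.8896, 0, -0.4566)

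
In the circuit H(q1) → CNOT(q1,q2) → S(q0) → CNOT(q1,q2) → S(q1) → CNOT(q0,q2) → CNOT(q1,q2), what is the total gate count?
7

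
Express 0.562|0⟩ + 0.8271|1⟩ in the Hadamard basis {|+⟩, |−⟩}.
0.9822|+⟩ - 0.1875|−⟩

With |ψ⟩ = α|0⟩ + β|1⟩, the Hadamard-basis coefficients are ⟨+|ψ⟩ = (α + β)/√2 and ⟨−|ψ⟩ = (α − β)/√2.
Here α = 0.562, β = 0.8271: (α + β)/√2 = 0.9822, (α − β)/√2 = -0.1875.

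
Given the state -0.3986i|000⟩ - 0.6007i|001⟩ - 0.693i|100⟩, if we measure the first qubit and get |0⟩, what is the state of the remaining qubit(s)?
-0.5529i|00⟩ - 0.8332i|01⟩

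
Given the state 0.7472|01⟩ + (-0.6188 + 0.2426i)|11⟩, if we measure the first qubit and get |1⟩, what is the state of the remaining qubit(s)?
(-0.931 + 0.365i)|1⟩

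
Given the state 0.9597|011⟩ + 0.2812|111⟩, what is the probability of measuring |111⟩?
0.07907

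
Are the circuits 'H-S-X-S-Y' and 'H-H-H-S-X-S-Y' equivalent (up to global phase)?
Yes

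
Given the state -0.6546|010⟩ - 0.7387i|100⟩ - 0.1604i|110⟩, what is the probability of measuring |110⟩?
0.02573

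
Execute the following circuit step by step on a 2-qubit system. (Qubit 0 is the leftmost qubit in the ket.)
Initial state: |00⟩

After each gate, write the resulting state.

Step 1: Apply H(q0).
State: 1/√2|00⟩ + 1/√2|10⟩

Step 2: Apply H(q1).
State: 1/2|00⟩ + 1/2|01⟩ + 1/2|10⟩ + 1/2|11⟩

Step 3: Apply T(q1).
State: 1/2|00⟩ + (1/√8 + (1/√8)i)|01⟩ + 1/2|10⟩ + (1/√8 + (1/√8)i)|11⟩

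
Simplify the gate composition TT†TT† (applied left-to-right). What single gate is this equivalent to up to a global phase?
I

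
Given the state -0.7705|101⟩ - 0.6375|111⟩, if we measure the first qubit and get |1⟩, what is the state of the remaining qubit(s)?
-0.7705|01⟩ - 0.6375|11⟩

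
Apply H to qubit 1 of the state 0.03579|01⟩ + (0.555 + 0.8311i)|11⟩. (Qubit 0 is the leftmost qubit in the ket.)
0.02531|00⟩ - 0.02531|01⟩ + (0.3924 + 0.5877i)|10⟩ + (-0.3924 - 0.5877i)|11⟩

H on qubit 1 mixes each pair of kets that differ only in qubit 1: amplitudes (a, b) of (|…0…⟩, |…1…⟩) become ((a + b)/√2, (a − b)/√2). Kets absent from the input have amplitude 0.
(|00⟩, |01⟩): (a, b) = (0, 0.03579) → (0.02531, -0.02531)
(|10⟩, |11⟩): (a, b) = (0, (0.555 + 0.8311i)) → ((0.3924 + 0.5877i), (-0.3924 - 0.5877i))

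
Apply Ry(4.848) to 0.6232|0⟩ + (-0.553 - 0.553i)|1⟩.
(-0.1059 + 0.3636i)|0⟩ + (0.8264 + 0.4166i)|1⟩

Ry(4.848) = [[cos(θ/2), −sin(θ/2)], [sin(θ/2), cos(θ/2)]]; θ = 4.848, cos(θ/2) ≈ -0.753391, sin(θ/2) ≈ 0.657573.
With a = amp(|0⟩) = 0.6232 and b = amp(|1⟩) = (-0.553 - 0.553i):
new amp(|0⟩) = (-0.753391)·a + (-0.657573)·b = (-0.1059 + 0.3636i)
new amp(|1⟩) = (0.657573)·a + (-0.753391)·b = (0.8264 + 0.4166i)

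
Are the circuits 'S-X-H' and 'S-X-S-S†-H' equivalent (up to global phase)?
Yes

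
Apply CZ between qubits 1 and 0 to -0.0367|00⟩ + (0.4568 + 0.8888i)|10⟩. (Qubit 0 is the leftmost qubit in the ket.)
-0.0367|00⟩ + (0.4568 + 0.8888i)|10⟩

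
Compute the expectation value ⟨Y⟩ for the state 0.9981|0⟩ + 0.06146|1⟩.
0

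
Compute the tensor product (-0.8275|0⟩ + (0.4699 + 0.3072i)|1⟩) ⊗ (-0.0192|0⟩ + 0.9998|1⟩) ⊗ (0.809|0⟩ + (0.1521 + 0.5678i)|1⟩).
0.01285|000⟩ + (0.002417 + 0.009021i)|001⟩ - 0.6693|010⟩ + (-0.1258 - 0.4698i)|011⟩ + (-0.007299 - 0.004772i)|100⟩ + (0.001977 - 0.00602i)|101⟩ + (0.3801 + 0.2485i)|110⟩ + (-0.1029 + 0.3135i)|111⟩

amp(|b₁b₂…⟩) = product of the factor amplitudes for bits b₁, b₂, …; only kets whose every factor amplitude is nonzero survive.
|000⟩: (-0.8275)(-0.0192)(0.809) = 0.01285
|001⟩: (-0.8275)(-0.0192)(0.1521 + 0.5678i) = (0.002417 + 0.009021i)
|010⟩: (-0.8275)(0.9998)(0.809) = -0.6693
|011⟩: (-0.8275)(0.9998)(0.1521 + 0.5678i) = (-0.1258 - 0.4698i)
|100⟩: (0.4699 + 0.3072i)(-0.0192)(0.809) = (-0.007299 - 0.004772i)
|101⟩: (0.4699 + 0.3072i)(-0.0192)(0.1521 + 0.5678i) = (0.001977 - 0.00602i)
|110⟩: (0.4699 + 0.3072i)(0.9998)(0.809) = (0.3801 + 0.2485i)
|111⟩: (0.4699 + 0.3072i)(0.9998)(0.1521 + 0.5678i) = (-0.1029 + 0.3135i)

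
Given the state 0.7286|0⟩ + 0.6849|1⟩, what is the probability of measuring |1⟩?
0.4691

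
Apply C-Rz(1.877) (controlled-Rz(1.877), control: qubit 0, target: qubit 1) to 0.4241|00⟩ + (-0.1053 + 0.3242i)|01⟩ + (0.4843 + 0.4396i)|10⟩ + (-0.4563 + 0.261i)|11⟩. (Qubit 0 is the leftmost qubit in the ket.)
0.4241|00⟩ + (-0.1053 + 0.3242i)|01⟩ + (0.6408 - 0.1309i)|10⟩ + (-0.4802 - 0.2138i)|11⟩

C-Rz(1.877) leaves the control-|0⟩ kets |00⟩, |01⟩ unchanged and applies Rz(1.877) to qubit 1 on the control-|1⟩ pair (|10⟩, |11⟩).
Rz(1.877) = [[e^(−iθ/2), 0], [0, e^(iθ/2)]] with e^(±iθ/2) = cos(θ/2) ± i·sin(θ/2); θ = 1.877, cos(θ/2) ≈ 0.590999, sin(θ/2) ≈ 0.806673.
With a = amp(|10⟩) = (0.4843 + 0.4396i) and b = amp(|11⟩) = (-0.4563 + 0.261i):
new amp(|10⟩) = (0.590999 - 0.806673i)·a = (0.6408 - 0.1309i)
new amp(|11⟩) = (0.590999 + 0.806673i)·b = (-0.4802 - 0.2138i)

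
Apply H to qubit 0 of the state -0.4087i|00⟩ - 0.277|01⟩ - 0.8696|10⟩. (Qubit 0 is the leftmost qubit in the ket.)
(-0.6149 - 0.289i)|00⟩ - 0.1959|01⟩ + (0.6149 - 0.289i)|10⟩ - 0.1959|11⟩

H on qubit 0 mixes each pair of kets that differ only in qubit 0: amplitudes (a, b) of (|…0…⟩, |…1…⟩) become ((a + b)/√2, (a − b)/√2). Kets absent from the input have amplitude 0.
(|00⟩, |10⟩): (a, b) = (-0.4087i, -0.8696) → ((-0.6149 - 0.289i), (0.6149 - 0.289i))
(|01⟩, |11⟩): (a, b) = (-0.277, 0) → (-0.1959, -0.1959)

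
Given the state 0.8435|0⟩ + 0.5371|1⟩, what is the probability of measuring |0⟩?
0.7115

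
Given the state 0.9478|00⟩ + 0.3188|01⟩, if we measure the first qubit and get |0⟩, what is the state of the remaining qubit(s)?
0.9478|0⟩ + 0.3188|1⟩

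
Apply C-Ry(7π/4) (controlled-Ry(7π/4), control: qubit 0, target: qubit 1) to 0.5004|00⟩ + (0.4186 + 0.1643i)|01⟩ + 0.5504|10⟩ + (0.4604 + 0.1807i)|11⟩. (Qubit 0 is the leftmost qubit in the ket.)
0.5004|00⟩ + (0.4186 + 0.1643i)|01⟩ + (-0.6847 - 0.06915i)|10⟩ + (-0.2147 - 0.1669i)|11⟩

C-Ry(7π/4) leaves the control-|0⟩ kets |00⟩, |01⟩ unchanged and applies Ry(7π/4) to qubit 1 on the control-|1⟩ pair (|10⟩, |11⟩).
Ry(7π/4) = [[cos(θ/2), −sin(θ/2)], [sin(θ/2), cos(θ/2)]]; θ = 7π/4, cos(θ/2) ≈ -0.92388, sin(θ/2) ≈ 0.382683.
With a = amp(|10⟩) = 0.5504 and b = amp(|11⟩) = (0.4604 + 0.1807i):
new amp(|10⟩) = (-0.92388)·a + (-0.382683)·b = (-0.6847 - 0.06915i)
new amp(|11⟩) = (0.382683)·a + (-0.92388)·b = (-0.2147 - 0.1669i)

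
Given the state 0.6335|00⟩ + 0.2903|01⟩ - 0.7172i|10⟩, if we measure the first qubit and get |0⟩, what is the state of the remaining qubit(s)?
0.9091|0⟩ + 0.4166|1⟩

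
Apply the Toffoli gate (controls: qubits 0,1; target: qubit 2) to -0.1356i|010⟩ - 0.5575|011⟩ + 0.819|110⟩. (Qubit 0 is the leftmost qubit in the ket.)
-0.1356i|010⟩ - 0.5575|011⟩ + 0.819|111⟩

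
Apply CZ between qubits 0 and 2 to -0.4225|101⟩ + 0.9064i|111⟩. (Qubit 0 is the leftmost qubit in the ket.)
0.4225|101⟩ - 0.9064i|111⟩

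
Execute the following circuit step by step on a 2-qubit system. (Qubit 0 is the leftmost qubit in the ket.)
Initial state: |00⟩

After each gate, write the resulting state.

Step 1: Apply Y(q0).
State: i|10⟩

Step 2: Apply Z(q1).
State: i|10⟩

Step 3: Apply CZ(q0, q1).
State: i|10⟩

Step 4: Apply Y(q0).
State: |00⟩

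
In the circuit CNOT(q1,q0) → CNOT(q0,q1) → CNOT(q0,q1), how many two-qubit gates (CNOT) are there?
3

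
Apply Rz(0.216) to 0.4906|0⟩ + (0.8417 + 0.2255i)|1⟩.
(0.4877 - 0.05288i)|0⟩ + (0.8125 + 0.3149i)|1⟩

Rz(0.216) = [[e^(−iθ/2), 0], [0, e^(iθ/2)]] with e^(±iθ/2) = cos(θ/2) ± i·sin(θ/2); θ = 0.216, cos(θ/2) ≈ 0.994174, sin(θ/2) ≈ 0.10779.
With a = amp(|0⟩) = 0.4906 and b = amp(|1⟩) = (0.8417 + 0.2255i):
new amp(|0⟩) = (0.994174 - 0.10779i)·a = (0.4877 - 0.05288i)
new amp(|1⟩) = (0.994174 + 0.10779i)·b = (0.8125 + 0.3149i)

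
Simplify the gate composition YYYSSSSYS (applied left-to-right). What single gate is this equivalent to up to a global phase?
S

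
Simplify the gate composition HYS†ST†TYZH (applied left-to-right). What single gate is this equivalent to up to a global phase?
X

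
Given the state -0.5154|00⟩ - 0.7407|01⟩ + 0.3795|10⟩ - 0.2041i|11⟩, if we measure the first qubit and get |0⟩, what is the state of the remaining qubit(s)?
-0.5712|0⟩ - 0.8208|1⟩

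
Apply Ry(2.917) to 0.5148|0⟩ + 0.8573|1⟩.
-0.7942|0⟩ + 0.6076|1⟩

Ry(2.917) = [[cos(θ/2), −sin(θ/2)], [sin(θ/2), cos(θ/2)]]; θ = 2.917, cos(θ/2) ≈ 0.11206, sin(θ/2) ≈ 0.993701.
With a = amp(|0⟩) = 0.5148 and b = amp(|1⟩) = 0.8573:
new amp(|0⟩) = (0.11206)·a + (-0.993701)·b = -0.7942
new amp(|1⟩) = (0.993701)·a + (0.11206)·b = 0.6076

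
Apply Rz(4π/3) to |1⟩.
(-1/2 + 0.866i)|1⟩

Rz(4π/3) = [[e^(−iθ/2), 0], [0, e^(iθ/2)]] with e^(±iθ/2) = cos(θ/2) ± i·sin(θ/2); θ = 4π/3, cos(θ/2) ≈ -0.5, sin(θ/2) ≈ 0.866025.
With a = amp(|0⟩) = 0 and b = amp(|1⟩) = 1:
new amp(|0⟩) = (-0.5 - 0.866025i)·a = 0
new amp(|1⟩) = (-0.5 + 0.866025i)·b = (-1/2 + 0.866i)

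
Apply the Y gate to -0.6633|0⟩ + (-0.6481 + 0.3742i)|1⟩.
(0.3742 + 0.6481i)|0⟩ - 0.6633i|1⟩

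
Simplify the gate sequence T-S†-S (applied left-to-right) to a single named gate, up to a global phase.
T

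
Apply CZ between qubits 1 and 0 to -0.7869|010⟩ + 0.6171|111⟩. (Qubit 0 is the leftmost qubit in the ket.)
-0.7869|010⟩ - 0.6171|111⟩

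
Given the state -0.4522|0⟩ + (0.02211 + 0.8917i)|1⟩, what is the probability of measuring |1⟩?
0.7956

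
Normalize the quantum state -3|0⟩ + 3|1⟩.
-1/√2|0⟩ + 1/√2|1⟩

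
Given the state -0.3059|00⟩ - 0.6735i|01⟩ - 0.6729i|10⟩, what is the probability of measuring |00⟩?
0.09357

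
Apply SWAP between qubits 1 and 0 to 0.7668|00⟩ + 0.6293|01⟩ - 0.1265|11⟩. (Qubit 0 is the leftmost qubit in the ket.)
0.7668|00⟩ + 0.6293|10⟩ - 0.1265|11⟩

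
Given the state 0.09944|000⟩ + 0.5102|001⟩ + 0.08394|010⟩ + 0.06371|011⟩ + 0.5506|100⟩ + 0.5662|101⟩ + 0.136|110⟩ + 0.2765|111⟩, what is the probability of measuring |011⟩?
0.004059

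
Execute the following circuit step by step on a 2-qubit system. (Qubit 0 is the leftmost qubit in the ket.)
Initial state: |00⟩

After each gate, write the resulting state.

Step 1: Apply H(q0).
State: 1/√2|00⟩ + 1/√2|10⟩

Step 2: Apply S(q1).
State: 1/√2|00⟩ + 1/√2|10⟩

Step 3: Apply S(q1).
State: 1/√2|00⟩ + 1/√2|10⟩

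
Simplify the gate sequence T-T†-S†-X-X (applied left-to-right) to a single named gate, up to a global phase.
S†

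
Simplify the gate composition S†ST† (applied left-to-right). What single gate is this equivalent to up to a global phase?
T†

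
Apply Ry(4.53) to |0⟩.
-0.6398|0⟩ + 0.7686|1⟩

Ry(4.53) = [[cos(θ/2), −sin(θ/2)], [sin(θ/2), cos(θ/2)]]; θ = 4.53, cos(θ/2) ≈ -0.639774, sin(θ/2) ≈ 0.768563.
With a = amp(|0⟩) = 1 and b = amp(|1⟩) = 0:
new amp(|0⟩) = (-0.639774)·a + (-0.768563)·b = -0.6398
new amp(|1⟩) = (0.768563)·a + (-0.639774)·b = 0.7686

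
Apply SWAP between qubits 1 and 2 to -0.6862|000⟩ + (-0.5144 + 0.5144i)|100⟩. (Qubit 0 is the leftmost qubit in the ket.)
-0.6862|000⟩ + (-0.5144 + 0.5144i)|100⟩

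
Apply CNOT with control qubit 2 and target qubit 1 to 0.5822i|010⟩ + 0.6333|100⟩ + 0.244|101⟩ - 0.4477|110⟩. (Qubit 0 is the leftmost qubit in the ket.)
0.5822i|010⟩ + 0.6333|100⟩ - 0.4477|110⟩ + 0.244|111⟩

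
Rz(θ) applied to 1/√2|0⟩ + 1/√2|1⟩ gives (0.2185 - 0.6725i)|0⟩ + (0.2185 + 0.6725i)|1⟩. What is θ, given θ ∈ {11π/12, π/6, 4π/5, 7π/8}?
4π/5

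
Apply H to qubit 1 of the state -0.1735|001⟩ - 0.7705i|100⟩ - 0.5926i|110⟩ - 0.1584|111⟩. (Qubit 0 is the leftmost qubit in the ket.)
-0.1227|001⟩ - 0.1227|011⟩ - 0.9639i|100⟩ - 0.112|101⟩ - 0.1258i|110⟩ + 0.112|111⟩

H on qubit 1 mixes each pair of kets that differ only in qubit 1: amplitudes (a, b) of (|…0…⟩, |…1…⟩) become ((a + b)/√2, (a − b)/√2). Kets absent from the input have amplitude 0.
(|001⟩, |011⟩): (a, b) = (-0.1735, 0) → (-0.1227, -0.1227)
(|100⟩, |110⟩): (a, b) = (-0.7705i, -0.5926i) → (-0.9639i, -0.1258i)
(|101⟩, |111⟩): (a, b) = (0, -0.1584) → (-0.112, 0.112)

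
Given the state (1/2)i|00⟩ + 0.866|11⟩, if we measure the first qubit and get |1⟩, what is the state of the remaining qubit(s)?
|1⟩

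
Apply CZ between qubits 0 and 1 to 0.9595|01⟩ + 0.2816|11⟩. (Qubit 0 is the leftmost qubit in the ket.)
0.9595|01⟩ - 0.2816|11⟩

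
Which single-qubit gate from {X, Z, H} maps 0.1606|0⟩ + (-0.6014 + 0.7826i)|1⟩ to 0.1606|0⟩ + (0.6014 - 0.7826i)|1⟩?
Z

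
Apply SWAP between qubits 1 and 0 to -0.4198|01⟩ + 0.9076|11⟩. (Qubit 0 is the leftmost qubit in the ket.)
-0.4198|10⟩ + 0.9076|11⟩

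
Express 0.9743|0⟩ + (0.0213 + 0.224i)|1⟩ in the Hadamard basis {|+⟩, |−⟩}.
(0.704 + 0.1584i)|+⟩ + (0.6739 - 0.1584i)|−⟩

With |ψ⟩ = α|0⟩ + β|1⟩, the Hadamard-basis coefficients are ⟨+|ψ⟩ = (α + β)/√2 and ⟨−|ψ⟩ = (α − β)/√2.
Here α = 0.9743, β = (0.0213 + 0.224i): (α + β)/√2 = (0.704 + 0.1584i), (α − β)/√2 = (0.6739 - 0.1584i).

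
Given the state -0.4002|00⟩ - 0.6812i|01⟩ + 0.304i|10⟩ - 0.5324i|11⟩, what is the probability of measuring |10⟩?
0.09242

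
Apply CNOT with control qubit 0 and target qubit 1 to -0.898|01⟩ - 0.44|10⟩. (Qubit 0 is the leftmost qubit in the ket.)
-0.898|01⟩ - 0.44|11⟩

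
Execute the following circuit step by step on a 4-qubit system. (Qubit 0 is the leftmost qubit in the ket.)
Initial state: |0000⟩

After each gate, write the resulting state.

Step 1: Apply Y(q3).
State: i|0001⟩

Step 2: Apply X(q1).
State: i|0101⟩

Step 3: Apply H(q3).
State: (1/√2)i|0100⟩ - (1/√2)i|0101⟩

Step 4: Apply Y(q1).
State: 1/√2|0000⟩ - 1/√2|0001⟩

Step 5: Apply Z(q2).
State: 1/√2|0000⟩ - 1/√2|0001⟩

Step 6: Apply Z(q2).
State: 1/√2|0000⟩ - 1/√2|0001⟩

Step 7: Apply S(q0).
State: 1/√2|0000⟩ - 1/√2|0001⟩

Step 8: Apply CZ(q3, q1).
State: 1/√2|0000⟩ - 1/√2|0001⟩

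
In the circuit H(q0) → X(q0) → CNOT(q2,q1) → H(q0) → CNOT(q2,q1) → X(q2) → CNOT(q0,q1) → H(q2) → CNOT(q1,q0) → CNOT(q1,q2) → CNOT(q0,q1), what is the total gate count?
11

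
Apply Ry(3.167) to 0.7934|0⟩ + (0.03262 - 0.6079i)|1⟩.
(-0.0427 + 0.6079i)|0⟩ + (0.7929 + 0.007722i)|1⟩

Ry(3.167) = [[cos(θ/2), −sin(θ/2)], [sin(θ/2), cos(θ/2)]]; θ = 3.167, cos(θ/2) ≈ -0.0127033, sin(θ/2) ≈ 0.999919.
With a = amp(|0⟩) = 0.7934 and b = amp(|1⟩) = (0.03262 - 0.6079i):
new amp(|0⟩) = (-0.0127033)·a + (-0.999919)·b = (-0.0427 + 0.6079i)
new amp(|1⟩) = (0.999919)·a + (-0.0127033)·b = (0.7929 + 0.007722i)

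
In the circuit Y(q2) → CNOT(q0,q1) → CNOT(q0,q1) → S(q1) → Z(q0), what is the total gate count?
5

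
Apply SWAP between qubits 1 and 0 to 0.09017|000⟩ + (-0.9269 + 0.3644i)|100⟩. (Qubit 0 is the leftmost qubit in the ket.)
0.09017|000⟩ + (-0.9269 + 0.3644i)|010⟩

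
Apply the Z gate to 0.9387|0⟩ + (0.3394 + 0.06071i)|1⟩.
0.9387|0⟩ + (-0.3394 - 0.06071i)|1⟩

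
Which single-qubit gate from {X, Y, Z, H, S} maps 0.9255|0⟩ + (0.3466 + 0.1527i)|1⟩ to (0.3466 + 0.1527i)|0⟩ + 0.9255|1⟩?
X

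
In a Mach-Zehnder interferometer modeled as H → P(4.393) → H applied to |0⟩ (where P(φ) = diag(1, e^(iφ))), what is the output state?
(0.343 - 0.4747i)|0⟩ + (0.657 + 0.4747i)|1⟩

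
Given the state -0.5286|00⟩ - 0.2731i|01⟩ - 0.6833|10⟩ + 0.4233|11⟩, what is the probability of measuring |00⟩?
0.2794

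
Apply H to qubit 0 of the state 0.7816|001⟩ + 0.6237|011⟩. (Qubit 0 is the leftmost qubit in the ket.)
0.5527|001⟩ + 0.441|011⟩ + 0.5527|101⟩ + 0.441|111⟩

H on qubit 0 mixes each pair of kets that differ only in qubit 0: amplitudes (a, b) of (|…0…⟩, |…1…⟩) become ((a + b)/√2, (a − b)/√2). Kets absent from the input have amplitude 0.
(|001⟩, |101⟩): (a, b) = (0.7816, 0) → (0.5527, 0.5527)
(|011⟩, |111⟩): (a, b) = (0.6237, 0) → (0.441, 0.441)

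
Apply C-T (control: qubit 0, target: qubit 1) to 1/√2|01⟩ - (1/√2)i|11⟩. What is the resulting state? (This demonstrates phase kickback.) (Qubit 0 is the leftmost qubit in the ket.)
1/√2|01⟩ + (1/2 - (1/2)i)|11⟩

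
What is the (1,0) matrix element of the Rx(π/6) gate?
-0.2588i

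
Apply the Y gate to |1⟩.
-i|0⟩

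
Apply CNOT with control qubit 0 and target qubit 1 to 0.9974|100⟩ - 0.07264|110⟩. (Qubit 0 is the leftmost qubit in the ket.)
-0.07264|100⟩ + 0.9974|110⟩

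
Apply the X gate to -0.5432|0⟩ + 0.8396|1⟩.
0.8396|0⟩ - 0.5432|1⟩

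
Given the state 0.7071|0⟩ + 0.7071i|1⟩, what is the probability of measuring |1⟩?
0.5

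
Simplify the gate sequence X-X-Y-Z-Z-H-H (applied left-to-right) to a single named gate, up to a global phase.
Y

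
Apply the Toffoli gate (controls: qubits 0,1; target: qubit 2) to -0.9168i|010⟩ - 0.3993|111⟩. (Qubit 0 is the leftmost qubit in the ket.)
-0.9168i|010⟩ - 0.3993|110⟩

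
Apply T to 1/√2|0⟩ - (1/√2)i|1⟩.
1/√2|0⟩ + (1/2 - (1/2)i)|1⟩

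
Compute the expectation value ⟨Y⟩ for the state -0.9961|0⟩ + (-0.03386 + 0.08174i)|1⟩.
-0.1628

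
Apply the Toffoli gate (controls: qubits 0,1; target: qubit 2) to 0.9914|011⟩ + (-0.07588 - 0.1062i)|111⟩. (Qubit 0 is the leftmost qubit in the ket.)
0.9914|011⟩ + (-0.07588 - 0.1062i)|110⟩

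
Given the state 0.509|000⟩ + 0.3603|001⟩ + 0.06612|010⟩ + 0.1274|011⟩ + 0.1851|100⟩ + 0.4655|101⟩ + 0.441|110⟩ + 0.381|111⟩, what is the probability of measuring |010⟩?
0.004372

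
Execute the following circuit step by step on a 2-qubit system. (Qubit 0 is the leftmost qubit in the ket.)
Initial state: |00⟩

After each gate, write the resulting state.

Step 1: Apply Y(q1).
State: i|01⟩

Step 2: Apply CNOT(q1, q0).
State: i|11⟩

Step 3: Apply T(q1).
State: (-1/√2 + (1/√2)i)|11⟩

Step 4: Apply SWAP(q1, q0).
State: (-1/√2 + (1/√2)i)|11⟩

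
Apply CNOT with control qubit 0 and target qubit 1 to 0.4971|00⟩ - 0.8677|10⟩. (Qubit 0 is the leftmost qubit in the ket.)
0.4971|00⟩ - 0.8677|11⟩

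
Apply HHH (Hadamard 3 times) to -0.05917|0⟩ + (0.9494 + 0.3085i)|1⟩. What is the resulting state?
(0.6295 + 0.2181i)|0⟩ + (-0.7132 - 0.2181i)|1⟩

H² = I, so H^3 = H: a single Hadamard. With (a, b) = (-0.05917, (0.9494 + 0.3085i)), H gives ((a + b)/√2, (a − b)/√2) = ((0.6295 + 0.2181i), (-0.7132 - 0.2181i)).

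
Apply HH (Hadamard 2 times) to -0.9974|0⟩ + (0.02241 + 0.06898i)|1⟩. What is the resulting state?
-0.9974|0⟩ + (0.02241 + 0.06898i)|1⟩

H² = I, so an even number of Hadamards cancels: H^2 = I and the state is unchanged.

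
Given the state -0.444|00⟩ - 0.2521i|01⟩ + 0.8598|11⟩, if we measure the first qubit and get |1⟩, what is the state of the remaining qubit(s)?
|1⟩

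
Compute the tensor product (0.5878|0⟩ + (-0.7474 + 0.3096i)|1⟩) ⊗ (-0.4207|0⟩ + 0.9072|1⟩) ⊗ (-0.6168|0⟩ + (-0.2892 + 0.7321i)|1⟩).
0.1525|000⟩ + (0.07152 - 0.181i)|001⟩ - 0.3289|010⟩ + (-0.1542 + 0.3904i)|011⟩ + (-0.1939 + 0.08034i)|100⟩ + (0.004422 + 0.2679i)|101⟩ + (0.4182 - 0.1732i)|110⟩ + (-0.009535 - 0.5776i)|111⟩

amp(|b₁b₂…⟩) = product of the factor amplitudes for bits b₁, b₂, …; only kets whose every factor amplitude is nonzero survive.
|000⟩: (0.5878)(-0.4207)(-0.6168) = 0.1525
|001⟩: (0.5878)(-0.4207)(-0.2892 + 0.7321i) = (0.07152 - 0.181i)
|010⟩: (0.5878)(0.9072)(-0.6168) = -0.3289
|011⟩: (0.5878)(0.9072)(-0.2892 + 0.7321i) = (-0.1542 + 0.3904i)
|100⟩: (-0.7474 + 0.3096i)(-0.4207)(-0.6168) = (-0.1939 + 0.08034i)
|101⟩: (-0.7474 + 0.3096i)(-0.4207)(-0.2892 + 0.7321i) = (0.004422 + 0.2679i)
|110⟩: (-0.7474 + 0.3096i)(0.9072)(-0.6168) = (0.4182 - 0.1732i)
|111⟩: (-0.7474 + 0.3096i)(0.9072)(-0.2892 + 0.7321i) = (-0.009535 - 0.5776i)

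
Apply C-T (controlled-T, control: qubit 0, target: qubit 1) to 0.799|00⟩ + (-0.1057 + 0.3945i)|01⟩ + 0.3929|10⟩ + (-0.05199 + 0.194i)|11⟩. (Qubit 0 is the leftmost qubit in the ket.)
0.799|00⟩ + (-0.1057 + 0.3945i)|01⟩ + 0.3929|10⟩ + (-0.1739 + 0.1004i)|11⟩

C-T leaves the control-|0⟩ kets |00⟩, |01⟩ unchanged and applies T to qubit 1 on the control-|1⟩ pair (|10⟩, |11⟩).
T = [[1, 0], [0, (1/√2 + (1/√2)i)]].
With a = amp(|10⟩) = 0.3929 and b = amp(|11⟩) = (-0.05199 + 0.194i):
new amp(|10⟩) = (1)·a = 0.3929
new amp(|11⟩) = (1/√2 + (1/√2)i)·b = (-0.1739 + 0.1004i)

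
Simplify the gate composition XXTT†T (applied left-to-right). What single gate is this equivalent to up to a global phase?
T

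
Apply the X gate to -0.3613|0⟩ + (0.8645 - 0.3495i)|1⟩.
(0.8645 - 0.3495i)|0⟩ - 0.3613|1⟩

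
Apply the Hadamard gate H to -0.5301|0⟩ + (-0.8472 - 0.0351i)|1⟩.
(-0.9739 - 0.02482i)|0⟩ + (0.2242 + 0.02482i)|1⟩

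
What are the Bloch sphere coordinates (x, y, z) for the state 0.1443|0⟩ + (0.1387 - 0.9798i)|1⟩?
(0.04003, -0.2828, -0.9584)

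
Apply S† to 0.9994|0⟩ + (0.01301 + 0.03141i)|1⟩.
0.9994|0⟩ + (0.03141 - 0.01301i)|1⟩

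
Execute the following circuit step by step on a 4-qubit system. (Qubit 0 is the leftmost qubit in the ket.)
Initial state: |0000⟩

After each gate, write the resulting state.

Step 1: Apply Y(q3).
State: i|0001⟩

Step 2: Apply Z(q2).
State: i|0001⟩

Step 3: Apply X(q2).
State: i|0011⟩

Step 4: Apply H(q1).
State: (1/√2)i|0011⟩ + (1/√2)i|0111⟩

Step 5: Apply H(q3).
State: (1/2)i|0010⟩ - (1/2)i|0011⟩ + (1/2)i|0110⟩ - (1/2)i|0111⟩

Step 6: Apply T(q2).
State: (-1/√8 + (1/√8)i)|0010⟩ + (1/√8 - (1/√8)i)|0011⟩ + (-1/√8 + (1/√8)i)|0110⟩ + (1/√8 - (1/√8)i)|0111⟩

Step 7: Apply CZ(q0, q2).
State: (-1/√8 + (1/√8)i)|0010⟩ + (1/√8 - (1/√8)i)|0011⟩ + (-1/√8 + (1/√8)i)|0110⟩ + (1/√8 - (1/√8)i)|0111⟩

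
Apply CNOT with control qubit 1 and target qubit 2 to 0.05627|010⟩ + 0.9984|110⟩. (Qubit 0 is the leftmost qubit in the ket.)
0.05627|011⟩ + 0.9984|111⟩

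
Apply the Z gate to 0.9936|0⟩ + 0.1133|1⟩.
0.9936|0⟩ - 0.1133|1⟩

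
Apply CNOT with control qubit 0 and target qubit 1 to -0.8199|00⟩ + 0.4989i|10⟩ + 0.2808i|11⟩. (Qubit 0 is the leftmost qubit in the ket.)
-0.8199|00⟩ + 0.2808i|10⟩ + 0.4989i|11⟩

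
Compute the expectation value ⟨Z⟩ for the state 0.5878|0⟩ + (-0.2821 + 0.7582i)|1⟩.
-0.3089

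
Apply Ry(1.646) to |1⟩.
-0.7332|0⟩ + 0.68|1⟩

Ry(1.646) = [[cos(θ/2), −sin(θ/2)], [sin(θ/2), cos(θ/2)]]; θ = 1.646, cos(θ/2) ≈ 0.680025, sin(θ/2) ≈ 0.733189.
With a = amp(|0⟩) = 0 and b = amp(|1⟩) = 1:
new amp(|0⟩) = (0.680025)·a + (-0.733189)·b = -0.7332
new amp(|1⟩) = (0.733189)·a + (0.680025)·b = 0.68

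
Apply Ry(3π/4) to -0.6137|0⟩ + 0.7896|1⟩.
-0.9643|0⟩ - 0.2648|1⟩

Ry(3π/4) = [[cos(θ/2), −sin(θ/2)], [sin(θ/2), cos(θ/2)]]; θ = 3π/4, cos(θ/2) ≈ 0.382683, sin(θ/2) ≈ 0.92388.
With a = amp(|0⟩) = -0.6137 and b = amp(|1⟩) = 0.7896:
new amp(|0⟩) = (0.382683)·a + (-0.92388)·b = -0.9643
new amp(|1⟩) = (0.92388)·a + (0.382683)·b = -0.2648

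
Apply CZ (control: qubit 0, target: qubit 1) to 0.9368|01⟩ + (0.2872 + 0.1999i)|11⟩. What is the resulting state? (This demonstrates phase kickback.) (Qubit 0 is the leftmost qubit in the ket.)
0.9368|01⟩ + (-0.2872 - 0.1999i)|11⟩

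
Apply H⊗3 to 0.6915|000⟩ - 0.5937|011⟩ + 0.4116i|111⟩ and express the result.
(0.03458 + 0.1455i)|000⟩ + (0.4544 - 0.1455i)|001⟩ + (0.4544 - 0.1455i)|010⟩ + (0.03458 + 0.1455i)|011⟩ + (0.03458 - 0.1455i)|100⟩ + (0.4544 + 0.1455i)|101⟩ + (0.4544 + 0.1455i)|110⟩ + (0.03458 - 0.1455i)|111⟩

H⊗3 gives amp(|y⟩) = (1/2√2) Σ_x (−1)^(x·y) amp(|x⟩), where x·y is the number of positions in which both x and y have a 1.
|000⟩: (0.6915 - 0.5937 + 0.4116i)/(2√2) = (0.03458 + 0.1455i)
|001⟩: (0.6915 + 0.5937 - 0.4116i)/(2√2) = (0.4544 - 0.1455i)
|010⟩: (0.6915 + 0.5937 - 0.4116i)/(2√2) = (0.4544 - 0.1455i)
|011⟩: (0.6915 - 0.5937 + 0.4116i)/(2√2) = (0.03458 + 0.1455i)
|100⟩: (0.6915 - 0.5937 - 0.4116i)/(2√2) = (0.03458 - 0.1455i)
|101⟩: (0.6915 + 0.5937 + 0.4116i)/(2√2) = (0.4544 + 0.1455i)
|110⟩: (0.6915 + 0.5937 + 0.4116i)/(2√2) = (0.4544 + 0.1455i)
|111⟩: (0.6915 - 0.5937 - 0.4116i)/(2√2) = (0.03458 - 0.1455i)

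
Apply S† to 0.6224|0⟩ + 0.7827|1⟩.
0.6224|0⟩ - 0.7827i|1⟩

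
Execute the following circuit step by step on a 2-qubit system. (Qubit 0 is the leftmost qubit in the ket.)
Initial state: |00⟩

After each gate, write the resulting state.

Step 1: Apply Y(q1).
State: i|01⟩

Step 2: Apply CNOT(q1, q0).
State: i|11⟩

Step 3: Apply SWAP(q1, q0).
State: i|11⟩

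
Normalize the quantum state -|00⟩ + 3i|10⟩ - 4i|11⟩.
-0.1961|00⟩ + 0.5883i|10⟩ - 0.7845i|11⟩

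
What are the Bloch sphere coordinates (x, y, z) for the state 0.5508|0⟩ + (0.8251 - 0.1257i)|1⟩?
(0.9089, -0.1385, -0.3932)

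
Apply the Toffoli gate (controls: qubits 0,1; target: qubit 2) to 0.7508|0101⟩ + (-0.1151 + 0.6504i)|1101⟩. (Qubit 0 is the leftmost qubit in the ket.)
0.7508|0101⟩ + (-0.1151 + 0.6504i)|1111⟩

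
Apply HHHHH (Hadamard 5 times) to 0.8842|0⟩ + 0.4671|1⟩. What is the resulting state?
0.9555|0⟩ + 0.2949|1⟩

H² = I, so H^5 = H: a single Hadamard. With (a, b) = (0.8842, 0.4671), H gives ((a + b)/√2, (a − b)/√2) = (0.9555, 0.2949).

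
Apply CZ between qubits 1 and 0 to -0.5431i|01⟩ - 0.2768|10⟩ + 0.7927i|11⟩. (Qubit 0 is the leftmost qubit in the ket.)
-0.5431i|01⟩ - 0.2768|10⟩ - 0.7927i|11⟩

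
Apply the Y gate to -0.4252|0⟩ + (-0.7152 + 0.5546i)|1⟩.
(0.5546 + 0.7152i)|0⟩ - 0.4252i|1⟩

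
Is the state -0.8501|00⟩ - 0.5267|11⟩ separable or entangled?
Entangled

Writing the state as a|00⟩ + b|01⟩ + c|10⟩ + d|11⟩, it is a product state iff ad − bc = 0.
Here (a, b, c, d) = (-0.8501, 0, 0, -0.5267): ad − bc = (-0.8501)(-0.5267) − (0)(0) = 0.4477 ≠ 0, so the state is entangled.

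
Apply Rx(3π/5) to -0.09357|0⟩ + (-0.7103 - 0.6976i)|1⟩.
(-0.6194 + 0.5746i)|0⟩ + (-0.4175 - 0.3343i)|1⟩

Rx(3π/5) = [[cos(θ/2), −i·sin(θ/2)], [−i·sin(θ/2), cos(θ/2)]]; θ = 3π/5, cos(θ/2) ≈ 0.587785, sin(θ/2) ≈ 0.809017.
With a = amp(|0⟩) = -0.09357 and b = amp(|1⟩) = (-0.7103 - 0.6976i):
new amp(|0⟩) = (0.587785)·a + (-0.809017i)·b = (-0.6194 + 0.5746i)
new amp(|1⟩) = (-0.809017i)·a + (0.587785)·b = (-0.4175 - 0.3343i)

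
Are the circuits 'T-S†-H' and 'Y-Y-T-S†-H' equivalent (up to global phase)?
Yes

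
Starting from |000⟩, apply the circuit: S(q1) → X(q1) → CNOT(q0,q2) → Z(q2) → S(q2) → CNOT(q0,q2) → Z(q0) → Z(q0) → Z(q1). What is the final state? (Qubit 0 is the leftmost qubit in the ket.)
-|010⟩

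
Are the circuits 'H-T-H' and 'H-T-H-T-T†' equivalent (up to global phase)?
Yes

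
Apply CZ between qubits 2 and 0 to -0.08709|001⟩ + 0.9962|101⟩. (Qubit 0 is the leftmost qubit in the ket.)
-0.08709|001⟩ - 0.9962|101⟩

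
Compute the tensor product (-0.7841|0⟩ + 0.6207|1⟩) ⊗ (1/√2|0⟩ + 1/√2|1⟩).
-0.5544|00⟩ - 0.5544|01⟩ + 0.4389|10⟩ + 0.4389|11⟩

amp(|b₁b₂…⟩) = product of the factor amplitudes for bits b₁, b₂, …; only kets whose every factor amplitude is nonzero survive.
|00⟩: (-0.7841)(1/√2) = -0.5544
|01⟩: (-0.7841)(1/√2) = -0.5544
|10⟩: (0.6207)(1/√2) = 0.4389
|11⟩: (0.6207)(1/√2) = 0.4389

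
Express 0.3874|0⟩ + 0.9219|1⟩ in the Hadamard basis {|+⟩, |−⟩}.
0.9258|+⟩ - 0.3779|−⟩

With |ψ⟩ = α|0⟩ + β|1⟩, the Hadamard-basis coefficients are ⟨+|ψ⟩ = (α + β)/√2 and ⟨−|ψ⟩ = (α − β)/√2.
Here α = 0.3874, β = 0.9219: (α + β)/√2 = 0.9258, (α − β)/√2 = -0.3779.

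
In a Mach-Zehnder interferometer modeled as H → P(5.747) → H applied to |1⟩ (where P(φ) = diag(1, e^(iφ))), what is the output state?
(0.07017 + 0.2554i)|0⟩ + (0.9298 - 0.2554i)|1⟩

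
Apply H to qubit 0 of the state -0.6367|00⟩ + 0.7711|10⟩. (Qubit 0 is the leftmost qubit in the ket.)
0.09504|00⟩ - 0.9955|10⟩

H on qubit 0 mixes each pair of kets that differ only in qubit 0: amplitudes (a, b) of (|…0…⟩, |…1…⟩) become ((a + b)/√2, (a − b)/√2). Kets absent from the input have amplitude 0.
(|00⟩, |10⟩): (a, b) = (-0.6367, 0.7711) → (0.09504, -0.9955)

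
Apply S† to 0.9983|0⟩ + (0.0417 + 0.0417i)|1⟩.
0.9983|0⟩ + (0.0417 - 0.0417i)|1⟩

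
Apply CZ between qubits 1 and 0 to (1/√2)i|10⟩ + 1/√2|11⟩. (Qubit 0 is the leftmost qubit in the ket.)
(1/√2)i|10⟩ - 1/√2|11⟩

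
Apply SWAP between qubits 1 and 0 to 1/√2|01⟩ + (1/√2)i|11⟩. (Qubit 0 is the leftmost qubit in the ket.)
1/√2|10⟩ + (1/√2)i|11⟩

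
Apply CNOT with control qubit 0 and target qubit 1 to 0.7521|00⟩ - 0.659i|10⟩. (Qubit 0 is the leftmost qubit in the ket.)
0.7521|00⟩ - 0.659i|11⟩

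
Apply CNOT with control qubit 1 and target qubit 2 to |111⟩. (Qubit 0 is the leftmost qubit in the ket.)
|110⟩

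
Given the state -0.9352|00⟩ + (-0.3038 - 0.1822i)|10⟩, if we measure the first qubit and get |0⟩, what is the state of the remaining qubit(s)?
-|0⟩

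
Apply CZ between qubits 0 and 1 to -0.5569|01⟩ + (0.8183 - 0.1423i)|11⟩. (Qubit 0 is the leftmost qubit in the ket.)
-0.5569|01⟩ + (-0.8183 + 0.1423i)|11⟩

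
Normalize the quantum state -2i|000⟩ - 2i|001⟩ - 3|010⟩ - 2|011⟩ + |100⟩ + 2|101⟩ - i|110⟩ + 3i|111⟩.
-0.3333i|000⟩ - 0.3333i|001⟩ - 1/2|010⟩ - 0.3333|011⟩ + 0.1667|100⟩ + 0.3333|101⟩ - 0.1667i|110⟩ + (1/2)i|111⟩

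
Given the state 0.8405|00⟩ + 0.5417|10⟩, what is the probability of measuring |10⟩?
0.2934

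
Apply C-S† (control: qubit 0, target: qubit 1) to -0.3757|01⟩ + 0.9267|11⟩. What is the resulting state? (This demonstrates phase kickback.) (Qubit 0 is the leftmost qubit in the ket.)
-0.3757|01⟩ - 0.9267i|11⟩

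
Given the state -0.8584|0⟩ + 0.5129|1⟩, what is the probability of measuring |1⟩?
0.2631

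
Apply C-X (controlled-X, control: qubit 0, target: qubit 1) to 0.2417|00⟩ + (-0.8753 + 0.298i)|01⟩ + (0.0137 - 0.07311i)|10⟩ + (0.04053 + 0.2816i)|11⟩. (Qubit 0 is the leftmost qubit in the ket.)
0.2417|00⟩ + (-0.8753 + 0.298i)|01⟩ + (0.04053 + 0.2816i)|10⟩ + (0.0137 - 0.07311i)|11⟩

C-X leaves the control-|0⟩ kets |00⟩, |01⟩ unchanged and applies X to qubit 1 on the control-|1⟩ pair (|10⟩, |11⟩).
X = [[0, 1], [1, 0]].
With a = amp(|10⟩) = (0.0137 - 0.07311i) and b = amp(|11⟩) = (0.04053 + 0.2816i):
new amp(|10⟩) = (1)·b = (0.04053 + 0.2816i)
new amp(|11⟩) = (1)·a = (0.0137 - 0.07311i)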